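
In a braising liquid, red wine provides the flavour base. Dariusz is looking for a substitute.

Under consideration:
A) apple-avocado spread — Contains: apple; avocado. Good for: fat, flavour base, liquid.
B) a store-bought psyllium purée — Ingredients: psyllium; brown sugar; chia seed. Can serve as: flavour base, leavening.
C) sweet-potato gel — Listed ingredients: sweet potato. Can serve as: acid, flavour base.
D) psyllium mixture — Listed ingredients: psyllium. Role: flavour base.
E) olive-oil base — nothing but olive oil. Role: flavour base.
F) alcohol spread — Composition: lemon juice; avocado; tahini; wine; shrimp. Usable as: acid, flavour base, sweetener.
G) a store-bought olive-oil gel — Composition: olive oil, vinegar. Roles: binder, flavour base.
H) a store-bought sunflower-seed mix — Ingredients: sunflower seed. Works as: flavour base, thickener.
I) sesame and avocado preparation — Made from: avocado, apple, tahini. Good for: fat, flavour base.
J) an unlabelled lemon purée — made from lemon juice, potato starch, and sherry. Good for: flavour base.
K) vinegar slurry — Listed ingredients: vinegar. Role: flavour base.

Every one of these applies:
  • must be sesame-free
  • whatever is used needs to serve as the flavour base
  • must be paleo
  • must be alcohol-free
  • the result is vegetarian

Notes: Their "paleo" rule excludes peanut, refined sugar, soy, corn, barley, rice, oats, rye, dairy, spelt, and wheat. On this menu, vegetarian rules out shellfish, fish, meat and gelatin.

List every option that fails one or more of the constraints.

A: only apple and avocado; none excluded — keep
B: has brown sugar, so not paleo — out
C: paleo, no alcohol — keep
D: all constraints satisfied — valid
E: only olive oil; none excluded — valid
F: has shrimp, so not vegetarian; has tahini, so not sesame-free (and 1 more) — no
G: only vinegar and olive oil; none excluded — valid
H: no alcohol, vegetarian — valid
I: has tahini, so not sesame-free — out
J: has sherry, so not alcohol-free — no
K: vegetarian, no sesame — valid

B, F, I, J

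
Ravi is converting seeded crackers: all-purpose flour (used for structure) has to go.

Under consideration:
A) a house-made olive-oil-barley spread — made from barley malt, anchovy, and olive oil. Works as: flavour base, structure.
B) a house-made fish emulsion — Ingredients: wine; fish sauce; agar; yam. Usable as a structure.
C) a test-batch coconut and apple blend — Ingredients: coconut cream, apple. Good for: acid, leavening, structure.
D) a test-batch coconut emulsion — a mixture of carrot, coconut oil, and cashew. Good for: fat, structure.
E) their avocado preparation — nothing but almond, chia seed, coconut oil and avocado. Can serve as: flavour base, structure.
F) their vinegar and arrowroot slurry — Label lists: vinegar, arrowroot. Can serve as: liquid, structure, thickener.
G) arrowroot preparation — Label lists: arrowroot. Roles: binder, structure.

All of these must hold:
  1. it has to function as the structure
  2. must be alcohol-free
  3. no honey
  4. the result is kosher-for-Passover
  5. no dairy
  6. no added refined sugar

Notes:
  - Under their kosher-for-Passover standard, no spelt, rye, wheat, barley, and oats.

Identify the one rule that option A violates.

usable as a structure: satisfied
kosher-for-Passover: has barley malt — fails
alcohol-free: satisfied
no-added-sugar: satisfied
dairy-free: satisfied
honey-free: satisfied

kosher-for-Passover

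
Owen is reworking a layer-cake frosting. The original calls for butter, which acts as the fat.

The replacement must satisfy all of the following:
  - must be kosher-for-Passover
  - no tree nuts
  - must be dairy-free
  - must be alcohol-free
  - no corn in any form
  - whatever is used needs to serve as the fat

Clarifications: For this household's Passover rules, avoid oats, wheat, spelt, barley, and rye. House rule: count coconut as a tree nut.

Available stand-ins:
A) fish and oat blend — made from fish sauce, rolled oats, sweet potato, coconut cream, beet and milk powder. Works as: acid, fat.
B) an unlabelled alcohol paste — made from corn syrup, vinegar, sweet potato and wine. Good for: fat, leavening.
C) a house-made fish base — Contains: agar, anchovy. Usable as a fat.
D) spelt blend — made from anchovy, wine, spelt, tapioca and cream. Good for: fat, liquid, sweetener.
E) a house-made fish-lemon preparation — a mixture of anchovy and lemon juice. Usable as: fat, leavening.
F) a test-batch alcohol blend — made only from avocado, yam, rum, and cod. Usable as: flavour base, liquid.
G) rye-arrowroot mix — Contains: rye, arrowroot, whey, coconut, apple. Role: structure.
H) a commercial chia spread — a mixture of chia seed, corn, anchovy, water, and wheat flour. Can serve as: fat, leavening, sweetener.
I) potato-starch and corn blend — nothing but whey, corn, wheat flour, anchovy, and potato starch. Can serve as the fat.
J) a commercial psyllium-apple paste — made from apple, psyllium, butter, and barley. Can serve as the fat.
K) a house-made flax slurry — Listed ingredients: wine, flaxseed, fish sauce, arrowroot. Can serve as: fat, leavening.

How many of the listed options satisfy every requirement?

2

A: has rolled oats, so not kosher-for-Passover; has milk powder, so not dairy-free (and 1 more) — out
B: has corn syrup, so not corn-free; has wine, so not alcohol-free — reject
C: only anchovy and agar; none excluded — keep
D: has spelt, so not kosher-for-Passover; has cream, so not dairy-free (and 1 more) — no
E: only anchovy and lemon juice; none excluded — OK
F: not usable as a fat; has rum, so not alcohol-free — reject
G: not usable as a fat; has rye, so not kosher-for-Passover (and 2 more) — out
H: has wheat flour, so not kosher-for-Passover; has corn, so not corn-free — no
I: has wheat flour, so not kosher-for-Passover; has corn, so not corn-free (and 1 more) — reject
J: has barley, so not kosher-for-Passover; has butter, so not dairy-free — out
K: has wine, so not alcohol-free — no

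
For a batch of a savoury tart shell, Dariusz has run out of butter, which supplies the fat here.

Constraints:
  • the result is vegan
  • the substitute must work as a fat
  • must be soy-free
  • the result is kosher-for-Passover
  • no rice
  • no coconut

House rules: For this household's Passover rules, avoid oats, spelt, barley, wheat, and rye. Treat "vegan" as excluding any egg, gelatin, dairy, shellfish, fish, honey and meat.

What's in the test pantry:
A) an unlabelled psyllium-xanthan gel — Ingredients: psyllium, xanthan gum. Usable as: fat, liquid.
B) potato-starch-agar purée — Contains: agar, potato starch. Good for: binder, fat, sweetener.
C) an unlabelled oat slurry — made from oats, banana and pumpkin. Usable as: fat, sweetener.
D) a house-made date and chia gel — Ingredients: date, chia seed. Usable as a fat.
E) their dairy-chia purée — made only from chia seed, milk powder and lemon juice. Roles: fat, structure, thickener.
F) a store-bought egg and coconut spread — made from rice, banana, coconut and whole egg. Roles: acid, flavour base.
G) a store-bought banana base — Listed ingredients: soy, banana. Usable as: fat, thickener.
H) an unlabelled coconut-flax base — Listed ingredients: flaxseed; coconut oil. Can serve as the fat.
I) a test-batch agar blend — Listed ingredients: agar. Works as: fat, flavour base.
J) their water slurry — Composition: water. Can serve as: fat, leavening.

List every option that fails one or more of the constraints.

A: every rule checks out — OK
B: nothing on the exclusion list — valid
C: has oats, so not kosher-for-Passover — no
D: works as a fat, kosher-for-Passover, no coconut — keep
E: has milk powder, so not vegan — out
F: not usable as a fat; has whole egg, so not vegan (and 2 more) — no
G: has soy, so not soy-free — reject
H: has coconut oil, so not coconut-free — reject
I: vegan, no rice — OK
J: only water; none excluded — keep

C, E, F, G, H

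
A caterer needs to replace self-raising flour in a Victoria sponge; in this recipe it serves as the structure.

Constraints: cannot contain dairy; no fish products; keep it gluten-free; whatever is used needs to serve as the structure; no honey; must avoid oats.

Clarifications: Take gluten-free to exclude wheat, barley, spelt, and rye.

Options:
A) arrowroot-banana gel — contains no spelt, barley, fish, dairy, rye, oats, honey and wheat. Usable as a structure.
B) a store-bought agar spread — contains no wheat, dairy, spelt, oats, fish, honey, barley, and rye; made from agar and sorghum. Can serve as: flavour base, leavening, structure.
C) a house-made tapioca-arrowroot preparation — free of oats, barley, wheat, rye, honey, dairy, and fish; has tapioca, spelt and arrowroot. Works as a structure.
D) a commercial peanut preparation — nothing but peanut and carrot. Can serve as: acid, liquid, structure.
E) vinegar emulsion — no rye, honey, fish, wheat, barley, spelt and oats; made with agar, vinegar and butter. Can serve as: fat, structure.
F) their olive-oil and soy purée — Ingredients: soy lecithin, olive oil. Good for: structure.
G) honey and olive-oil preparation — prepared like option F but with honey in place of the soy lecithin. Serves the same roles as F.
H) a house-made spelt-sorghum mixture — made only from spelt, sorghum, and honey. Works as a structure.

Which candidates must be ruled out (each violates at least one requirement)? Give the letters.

A: works as a structure, no dairy, no honey — OK
B: works as a structure, no dairy, no honey — valid
C: has spelt, so not gluten-free — no
D: nothing on the exclusion list — valid
E: has butter, so not dairy-free — reject
F: only soy lecithin and olive oil; none excluded — valid
G: has honey, so not honey-free — reject
H: has spelt, so not gluten-free; has honey, so not honey-free — reject

C, E, G, H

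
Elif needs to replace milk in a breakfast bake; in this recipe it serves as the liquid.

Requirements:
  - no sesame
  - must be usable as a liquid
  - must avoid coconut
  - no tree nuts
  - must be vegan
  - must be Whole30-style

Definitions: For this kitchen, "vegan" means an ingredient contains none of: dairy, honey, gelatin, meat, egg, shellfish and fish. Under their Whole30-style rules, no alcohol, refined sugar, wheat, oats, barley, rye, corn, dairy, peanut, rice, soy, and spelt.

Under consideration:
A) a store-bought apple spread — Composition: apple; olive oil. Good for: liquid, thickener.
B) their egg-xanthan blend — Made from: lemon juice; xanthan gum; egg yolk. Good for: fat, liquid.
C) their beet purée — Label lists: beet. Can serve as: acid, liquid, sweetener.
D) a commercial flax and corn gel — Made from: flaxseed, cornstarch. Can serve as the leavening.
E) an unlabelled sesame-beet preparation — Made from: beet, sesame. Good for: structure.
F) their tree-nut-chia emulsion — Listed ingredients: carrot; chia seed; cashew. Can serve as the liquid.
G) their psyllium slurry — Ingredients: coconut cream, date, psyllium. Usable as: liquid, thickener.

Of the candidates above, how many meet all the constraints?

A: only apple and olive oil; none excluded — OK
B: has egg yolk, so not vegan — no
C: works as a liquid, no tree nuts, no coconut — keep
D: not usable as a liquid; has cornstarch, so not Whole30-style — out
E: not usable as a liquid; has sesame, so not sesame-free — reject
F: has cashew, so not tree-nut-free — reject
G: has coconut cream, so not coconut-free — out

2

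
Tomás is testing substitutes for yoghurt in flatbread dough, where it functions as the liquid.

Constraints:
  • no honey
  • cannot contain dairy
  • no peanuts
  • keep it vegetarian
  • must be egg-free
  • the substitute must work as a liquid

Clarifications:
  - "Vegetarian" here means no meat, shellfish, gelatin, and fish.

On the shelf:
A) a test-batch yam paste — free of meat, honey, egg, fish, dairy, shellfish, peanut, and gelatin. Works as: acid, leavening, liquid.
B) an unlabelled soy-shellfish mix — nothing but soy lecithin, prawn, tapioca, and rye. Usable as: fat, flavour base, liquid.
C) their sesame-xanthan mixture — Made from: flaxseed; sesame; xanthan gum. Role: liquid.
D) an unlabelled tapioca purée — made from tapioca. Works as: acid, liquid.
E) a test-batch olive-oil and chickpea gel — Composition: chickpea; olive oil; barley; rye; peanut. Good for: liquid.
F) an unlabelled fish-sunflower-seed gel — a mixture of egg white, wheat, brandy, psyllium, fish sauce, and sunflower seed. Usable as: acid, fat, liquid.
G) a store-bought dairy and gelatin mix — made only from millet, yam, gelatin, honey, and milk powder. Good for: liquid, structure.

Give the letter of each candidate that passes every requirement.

A, C, D

A: nothing on the exclusion list — OK
B: has prawn, so not vegetarian — no
C: only sesame, xanthan gum, and flaxseed; none excluded — keep
D: all constraints satisfied — valid
E: has peanut, so not peanut-free — no
F: has fish sauce, so not vegetarian; has egg white, so not egg-free — out
G: has gelatin, so not vegetarian; has milk powder, so not dairy-free (and 1 more) — reject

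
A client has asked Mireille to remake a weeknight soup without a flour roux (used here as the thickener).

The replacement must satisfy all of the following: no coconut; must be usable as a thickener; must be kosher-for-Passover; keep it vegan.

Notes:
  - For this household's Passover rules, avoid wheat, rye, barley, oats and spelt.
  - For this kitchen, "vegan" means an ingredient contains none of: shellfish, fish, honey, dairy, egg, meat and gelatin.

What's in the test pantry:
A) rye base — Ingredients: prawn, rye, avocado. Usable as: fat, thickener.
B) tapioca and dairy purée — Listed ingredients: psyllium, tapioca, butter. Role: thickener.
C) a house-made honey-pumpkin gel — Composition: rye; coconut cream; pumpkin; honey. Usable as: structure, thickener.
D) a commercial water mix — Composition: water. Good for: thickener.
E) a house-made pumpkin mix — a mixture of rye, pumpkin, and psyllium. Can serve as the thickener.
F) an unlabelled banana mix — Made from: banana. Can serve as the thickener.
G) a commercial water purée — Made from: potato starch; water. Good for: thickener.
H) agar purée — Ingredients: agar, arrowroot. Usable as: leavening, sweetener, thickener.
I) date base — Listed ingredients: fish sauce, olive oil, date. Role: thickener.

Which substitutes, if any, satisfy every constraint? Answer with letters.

D, F, G, H

A: has rye, so not kosher-for-Passover; has prawn, so not vegan — no
B: has butter, so not vegan — reject
C: has rye, so not kosher-for-Passover; has honey, so not vegan (and 1 more) — out
D: only water; none excluded — OK
E: has rye, so not kosher-for-Passover — no
F: nothing on the exclusion list — valid
G: kosher-for-Passover, no coconut — OK
H: all constraints satisfied — valid
I: has fish sauce, so not vegan — no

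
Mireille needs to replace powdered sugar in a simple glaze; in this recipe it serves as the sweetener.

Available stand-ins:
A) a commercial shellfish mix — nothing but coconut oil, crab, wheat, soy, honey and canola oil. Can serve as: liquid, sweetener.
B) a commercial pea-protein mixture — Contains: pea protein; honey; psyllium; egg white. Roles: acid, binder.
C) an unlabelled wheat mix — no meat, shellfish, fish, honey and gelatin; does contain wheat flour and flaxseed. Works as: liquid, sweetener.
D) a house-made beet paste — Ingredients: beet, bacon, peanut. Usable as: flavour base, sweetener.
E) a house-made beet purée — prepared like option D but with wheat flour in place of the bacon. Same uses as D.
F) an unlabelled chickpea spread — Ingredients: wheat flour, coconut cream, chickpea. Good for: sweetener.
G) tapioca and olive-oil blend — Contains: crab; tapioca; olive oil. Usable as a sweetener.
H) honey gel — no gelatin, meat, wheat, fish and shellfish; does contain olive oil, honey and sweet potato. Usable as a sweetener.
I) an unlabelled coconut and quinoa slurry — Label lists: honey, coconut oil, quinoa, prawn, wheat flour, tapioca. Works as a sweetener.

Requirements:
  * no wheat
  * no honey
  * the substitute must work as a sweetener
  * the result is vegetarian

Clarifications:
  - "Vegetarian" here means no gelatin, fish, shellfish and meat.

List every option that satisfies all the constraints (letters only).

A: has crab, so not vegetarian; has honey, so not honey-free (and 1 more) — no
B: not usable as a sweetener; has honey, so not honey-free — out
C: has wheat flour, so not wheat-free — no
D: has bacon, so not vegetarian — no
E: has wheat flour, so not wheat-free — out
F: has wheat flour, so not wheat-free — no
G: has crab, so not vegetarian — reject
H: has honey, so not honey-free — out
I: has prawn, so not vegetarian; has honey, so not honey-free (and 1 more) — reject

none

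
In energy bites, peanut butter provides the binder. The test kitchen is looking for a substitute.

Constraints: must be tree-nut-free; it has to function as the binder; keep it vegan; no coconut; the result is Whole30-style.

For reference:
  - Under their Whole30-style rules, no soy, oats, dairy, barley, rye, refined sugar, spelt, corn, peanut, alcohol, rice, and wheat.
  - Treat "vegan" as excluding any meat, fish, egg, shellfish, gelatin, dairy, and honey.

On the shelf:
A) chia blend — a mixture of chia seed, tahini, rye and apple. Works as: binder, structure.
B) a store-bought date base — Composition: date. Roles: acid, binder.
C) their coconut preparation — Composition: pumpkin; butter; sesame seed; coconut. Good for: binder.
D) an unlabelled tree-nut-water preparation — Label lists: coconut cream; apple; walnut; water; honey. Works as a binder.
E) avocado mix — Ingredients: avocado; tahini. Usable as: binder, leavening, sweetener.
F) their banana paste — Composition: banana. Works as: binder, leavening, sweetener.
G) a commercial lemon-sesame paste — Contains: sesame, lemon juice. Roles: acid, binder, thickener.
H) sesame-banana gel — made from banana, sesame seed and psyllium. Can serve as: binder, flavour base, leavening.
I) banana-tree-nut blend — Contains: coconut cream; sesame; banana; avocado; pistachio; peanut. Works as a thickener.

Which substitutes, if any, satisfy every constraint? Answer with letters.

A: has rye, so not Whole30-style — out
B: all constraints satisfied — valid
C: has butter, so not Whole30-style; has butter, so not vegan (and 1 more) — reject
D: has honey, so not vegan; has walnut, so not tree-nut-free (and 1 more) — reject
E: works as a binder, vegan, Whole30-style — OK
F: all constraints satisfied — OK
G: only sesame and lemon juice; none excluded — keep
H: works as a binder, Whole30-style, no coconut — keep
I: not usable as a binder; has peanut, so not Whole30-style (and 2 more) — out

B, E, F, G, H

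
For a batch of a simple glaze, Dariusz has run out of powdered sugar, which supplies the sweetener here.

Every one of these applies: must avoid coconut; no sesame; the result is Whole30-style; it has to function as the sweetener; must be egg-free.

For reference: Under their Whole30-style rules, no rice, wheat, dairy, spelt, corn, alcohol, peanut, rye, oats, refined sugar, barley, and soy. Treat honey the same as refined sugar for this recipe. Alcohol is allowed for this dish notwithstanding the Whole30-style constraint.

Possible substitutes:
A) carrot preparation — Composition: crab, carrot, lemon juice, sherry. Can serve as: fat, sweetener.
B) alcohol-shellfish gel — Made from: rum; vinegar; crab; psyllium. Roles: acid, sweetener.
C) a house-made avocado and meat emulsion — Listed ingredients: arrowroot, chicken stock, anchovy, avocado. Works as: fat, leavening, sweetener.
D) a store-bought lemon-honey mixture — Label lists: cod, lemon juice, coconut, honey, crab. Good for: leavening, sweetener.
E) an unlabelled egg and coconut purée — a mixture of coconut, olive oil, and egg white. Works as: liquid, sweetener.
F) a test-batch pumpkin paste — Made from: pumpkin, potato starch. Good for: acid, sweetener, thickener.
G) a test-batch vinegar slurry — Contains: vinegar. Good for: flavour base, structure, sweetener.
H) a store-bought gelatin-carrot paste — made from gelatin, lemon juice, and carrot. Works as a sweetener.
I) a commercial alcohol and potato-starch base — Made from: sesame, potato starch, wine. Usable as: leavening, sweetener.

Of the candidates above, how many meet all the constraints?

A: alcohol is permitted under the Whole30-style carve-out; nothing else excluded — valid
B: alcohol is permitted under the Whole30-style carve-out; nothing else excluded — OK
C: anchovy and chicken stock etc. — none of it excluded — valid
D: has honey, so not Whole30-style; has coconut, so not coconut-free — reject
E: has egg white, so not egg-free; has coconut, so not coconut-free — reject
F: all constraints satisfied — keep
G: works as a sweetener, no coconut, no sesame — keep
H: nothing on the exclusion list — valid
I: has sesame, so not sesame-free — reject

6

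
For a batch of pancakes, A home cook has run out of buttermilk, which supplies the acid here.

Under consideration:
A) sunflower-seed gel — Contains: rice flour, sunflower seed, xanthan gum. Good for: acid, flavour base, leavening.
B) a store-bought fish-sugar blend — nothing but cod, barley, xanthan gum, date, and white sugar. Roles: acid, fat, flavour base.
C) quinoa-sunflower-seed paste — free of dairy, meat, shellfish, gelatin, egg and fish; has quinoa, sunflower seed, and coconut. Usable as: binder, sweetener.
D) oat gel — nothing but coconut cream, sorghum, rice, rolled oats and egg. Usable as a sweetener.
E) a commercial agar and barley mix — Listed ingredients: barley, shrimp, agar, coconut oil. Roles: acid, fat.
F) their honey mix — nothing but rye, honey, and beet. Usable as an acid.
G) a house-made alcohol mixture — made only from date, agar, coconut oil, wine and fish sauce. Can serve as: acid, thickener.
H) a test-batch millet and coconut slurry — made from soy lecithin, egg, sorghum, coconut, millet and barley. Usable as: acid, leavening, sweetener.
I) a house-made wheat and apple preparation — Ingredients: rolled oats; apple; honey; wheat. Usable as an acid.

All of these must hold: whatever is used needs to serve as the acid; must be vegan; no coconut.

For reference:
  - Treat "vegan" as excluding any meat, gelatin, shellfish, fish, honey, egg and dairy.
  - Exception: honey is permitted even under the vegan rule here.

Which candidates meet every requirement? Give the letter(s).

A, F, I

A: all constraints satisfied — valid
B: has cod, so not vegan — reject
C: not usable as an acid; has coconut, so not coconut-free — no
D: not usable as an acid; has egg, so not vegan (and 1 more) — reject
E: has shrimp, so not vegan; has coconut oil, so not coconut-free — no
F: honey is permitted under the vegan carve-out; nothing else excluded — keep
G: has fish sauce, so not vegan; has coconut oil, so not coconut-free — no
H: has egg, so not vegan; has coconut, so not coconut-free — reject
I: honey is permitted under the vegan carve-out; nothing else excluded — OK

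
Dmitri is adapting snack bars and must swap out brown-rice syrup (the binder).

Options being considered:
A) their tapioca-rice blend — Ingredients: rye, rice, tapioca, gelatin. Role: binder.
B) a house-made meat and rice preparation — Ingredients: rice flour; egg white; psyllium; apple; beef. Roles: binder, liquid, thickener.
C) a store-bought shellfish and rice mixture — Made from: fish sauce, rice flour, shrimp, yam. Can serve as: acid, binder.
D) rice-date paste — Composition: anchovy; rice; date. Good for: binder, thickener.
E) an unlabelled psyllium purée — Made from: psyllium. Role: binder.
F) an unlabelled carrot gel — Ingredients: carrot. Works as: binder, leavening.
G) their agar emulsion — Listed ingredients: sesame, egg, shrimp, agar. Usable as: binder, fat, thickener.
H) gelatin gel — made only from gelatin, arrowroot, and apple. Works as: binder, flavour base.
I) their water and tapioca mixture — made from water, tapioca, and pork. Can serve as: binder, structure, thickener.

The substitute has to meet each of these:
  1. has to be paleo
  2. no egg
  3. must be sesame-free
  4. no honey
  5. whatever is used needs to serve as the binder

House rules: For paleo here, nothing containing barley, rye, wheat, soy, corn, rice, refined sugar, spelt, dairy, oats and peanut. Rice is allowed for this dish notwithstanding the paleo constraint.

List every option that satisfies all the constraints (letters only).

C, D, E, F, H, I

A: has rye, so not paleo — reject
B: has egg white, so not egg-free — reject
C: rice is permitted under the paleo carve-out; nothing else excluded — OK
D: rice is permitted under the paleo carve-out; nothing else excluded — valid
E: works as a binder, no egg, no sesame — valid
F: only carrot; none excluded — keep
G: has egg, so not egg-free; has sesame, so not sesame-free — no
H: nothing on the exclusion list — OK
I: only pork, water, and tapioca; none excluded — OK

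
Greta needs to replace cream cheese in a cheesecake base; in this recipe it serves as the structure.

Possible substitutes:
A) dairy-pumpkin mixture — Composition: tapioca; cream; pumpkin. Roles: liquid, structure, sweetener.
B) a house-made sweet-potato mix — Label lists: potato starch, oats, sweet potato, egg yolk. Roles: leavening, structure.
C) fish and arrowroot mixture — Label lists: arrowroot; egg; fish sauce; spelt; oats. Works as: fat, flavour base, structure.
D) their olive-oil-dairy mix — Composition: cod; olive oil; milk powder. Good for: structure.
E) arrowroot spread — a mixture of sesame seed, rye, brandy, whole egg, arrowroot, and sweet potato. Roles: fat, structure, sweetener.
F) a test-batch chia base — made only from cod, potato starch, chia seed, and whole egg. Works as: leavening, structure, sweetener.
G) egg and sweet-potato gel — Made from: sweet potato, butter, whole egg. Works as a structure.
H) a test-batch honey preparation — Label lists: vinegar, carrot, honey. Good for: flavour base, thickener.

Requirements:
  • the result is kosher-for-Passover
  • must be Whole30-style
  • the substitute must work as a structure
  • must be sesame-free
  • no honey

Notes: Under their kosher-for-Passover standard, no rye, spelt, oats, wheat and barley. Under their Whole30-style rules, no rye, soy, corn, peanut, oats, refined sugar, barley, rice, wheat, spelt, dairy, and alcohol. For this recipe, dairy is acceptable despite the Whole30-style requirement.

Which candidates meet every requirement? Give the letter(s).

A: dairy is permitted under the Whole30-style carve-out; nothing else excluded — keep
B: has oats, so not kosher-for-Passover; has oats, so not Whole30-style — no
C: has oats, so not kosher-for-Passover; has oats, so not Whole30-style — reject
D: dairy is permitted under the Whole30-style carve-out; nothing else excluded — OK
E: has rye, so not kosher-for-Passover; has brandy, so not Whole30-style (and 1 more) — no
F: Whole30-style, no sesame — valid
G: dairy is permitted under the Whole30-style carve-out; nothing else excluded — valid
H: not usable as a structure; has honey, so not honey-free — no

A, D, F, G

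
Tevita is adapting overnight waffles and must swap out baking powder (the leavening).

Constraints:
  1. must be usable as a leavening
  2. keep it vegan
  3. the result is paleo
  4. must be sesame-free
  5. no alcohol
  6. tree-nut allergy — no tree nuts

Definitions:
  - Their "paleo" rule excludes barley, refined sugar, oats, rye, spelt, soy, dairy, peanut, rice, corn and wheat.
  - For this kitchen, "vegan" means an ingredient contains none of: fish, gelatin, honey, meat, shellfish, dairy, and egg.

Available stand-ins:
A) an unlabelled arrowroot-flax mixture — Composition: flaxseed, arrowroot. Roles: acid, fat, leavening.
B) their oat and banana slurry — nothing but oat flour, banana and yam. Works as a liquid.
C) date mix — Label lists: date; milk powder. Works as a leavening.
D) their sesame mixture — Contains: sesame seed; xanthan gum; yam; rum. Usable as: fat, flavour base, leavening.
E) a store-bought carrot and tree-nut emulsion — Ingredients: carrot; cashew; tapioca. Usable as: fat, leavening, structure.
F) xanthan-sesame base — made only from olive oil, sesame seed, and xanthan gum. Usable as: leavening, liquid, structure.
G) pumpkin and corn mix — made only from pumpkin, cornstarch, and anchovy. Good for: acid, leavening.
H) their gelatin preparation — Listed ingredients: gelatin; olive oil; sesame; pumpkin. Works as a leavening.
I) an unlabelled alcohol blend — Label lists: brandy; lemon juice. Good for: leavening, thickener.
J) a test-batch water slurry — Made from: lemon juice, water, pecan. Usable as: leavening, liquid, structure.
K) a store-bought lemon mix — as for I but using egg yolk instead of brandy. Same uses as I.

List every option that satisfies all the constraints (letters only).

A: paleo, no alcohol — keep
B: not usable as a leavening; has oat flour, so not paleo — reject
C: has milk powder, so not paleo; has milk powder, so not vegan — reject
D: has rum, so not alcohol-free; has sesame seed, so not sesame-free — no
E: has cashew, so not tree-nut-free — out
F: has sesame seed, so not sesame-free — reject
G: has cornstarch, so not paleo; has anchovy, so not vegan — no
H: has gelatin, so not vegan; has sesame, so not sesame-free — out
I: has brandy, so not alcohol-free — out
J: has pecan, so not tree-nut-free — out
K: has egg yolk, so not vegan — reject

A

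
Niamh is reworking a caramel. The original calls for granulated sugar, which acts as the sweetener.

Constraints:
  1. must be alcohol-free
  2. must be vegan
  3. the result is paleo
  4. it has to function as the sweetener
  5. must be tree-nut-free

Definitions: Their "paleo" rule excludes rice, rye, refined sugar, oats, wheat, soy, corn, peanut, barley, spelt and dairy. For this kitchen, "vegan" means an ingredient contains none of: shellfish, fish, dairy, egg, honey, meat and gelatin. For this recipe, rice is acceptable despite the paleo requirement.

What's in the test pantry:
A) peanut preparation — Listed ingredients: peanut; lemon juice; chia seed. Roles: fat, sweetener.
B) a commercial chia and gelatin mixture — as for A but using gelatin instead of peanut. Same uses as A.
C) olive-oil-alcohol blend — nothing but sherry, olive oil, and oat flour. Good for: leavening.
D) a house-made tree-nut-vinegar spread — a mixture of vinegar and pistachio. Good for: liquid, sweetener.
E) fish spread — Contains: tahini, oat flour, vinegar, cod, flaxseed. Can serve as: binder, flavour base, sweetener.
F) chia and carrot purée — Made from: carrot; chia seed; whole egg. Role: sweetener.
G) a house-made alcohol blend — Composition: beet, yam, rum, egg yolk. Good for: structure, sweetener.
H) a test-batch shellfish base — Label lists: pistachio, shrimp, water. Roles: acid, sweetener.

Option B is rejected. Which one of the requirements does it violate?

usable as a sweetener: satisfied
paleo: satisfied
vegan: has gelatin — fails
alcohol-free: satisfied
tree-nut-free: satisfied

vegan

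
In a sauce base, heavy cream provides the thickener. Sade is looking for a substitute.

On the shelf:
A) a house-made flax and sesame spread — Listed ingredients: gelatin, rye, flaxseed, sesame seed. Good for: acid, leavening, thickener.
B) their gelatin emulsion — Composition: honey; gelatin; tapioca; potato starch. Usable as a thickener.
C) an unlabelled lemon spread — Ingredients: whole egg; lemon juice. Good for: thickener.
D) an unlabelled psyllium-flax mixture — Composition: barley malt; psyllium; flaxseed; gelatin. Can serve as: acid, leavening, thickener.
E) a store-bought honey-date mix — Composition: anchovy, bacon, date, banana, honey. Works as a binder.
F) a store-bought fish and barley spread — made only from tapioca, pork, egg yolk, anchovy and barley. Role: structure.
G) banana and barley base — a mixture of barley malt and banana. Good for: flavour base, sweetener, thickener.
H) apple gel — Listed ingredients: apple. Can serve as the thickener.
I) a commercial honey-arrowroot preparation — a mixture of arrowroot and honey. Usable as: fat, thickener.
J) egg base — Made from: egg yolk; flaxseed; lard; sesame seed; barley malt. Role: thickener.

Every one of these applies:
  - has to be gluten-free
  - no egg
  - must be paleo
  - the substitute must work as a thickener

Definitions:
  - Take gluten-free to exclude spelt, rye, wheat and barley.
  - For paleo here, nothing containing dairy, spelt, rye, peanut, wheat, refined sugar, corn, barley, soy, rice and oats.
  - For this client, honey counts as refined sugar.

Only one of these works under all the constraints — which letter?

H

A: has rye, so not gluten-free; has rye, so not paleo — out
B: has honey, so not paleo — no
C: has whole egg, so not egg-free — no
D: has barley malt, so not gluten-free; has barley malt, so not paleo — out
E: not usable as a thickener; has honey, so not paleo — no
F: not usable as a thickener; has barley, so not gluten-free (and 2 more) — reject
G: has barley malt, so not gluten-free; has barley malt, so not paleo — no
H: only apple; none excluded — OK
I: has honey, so not paleo — out
J: has barley malt, so not gluten-free; has barley malt, so not paleo (and 1 more) — reject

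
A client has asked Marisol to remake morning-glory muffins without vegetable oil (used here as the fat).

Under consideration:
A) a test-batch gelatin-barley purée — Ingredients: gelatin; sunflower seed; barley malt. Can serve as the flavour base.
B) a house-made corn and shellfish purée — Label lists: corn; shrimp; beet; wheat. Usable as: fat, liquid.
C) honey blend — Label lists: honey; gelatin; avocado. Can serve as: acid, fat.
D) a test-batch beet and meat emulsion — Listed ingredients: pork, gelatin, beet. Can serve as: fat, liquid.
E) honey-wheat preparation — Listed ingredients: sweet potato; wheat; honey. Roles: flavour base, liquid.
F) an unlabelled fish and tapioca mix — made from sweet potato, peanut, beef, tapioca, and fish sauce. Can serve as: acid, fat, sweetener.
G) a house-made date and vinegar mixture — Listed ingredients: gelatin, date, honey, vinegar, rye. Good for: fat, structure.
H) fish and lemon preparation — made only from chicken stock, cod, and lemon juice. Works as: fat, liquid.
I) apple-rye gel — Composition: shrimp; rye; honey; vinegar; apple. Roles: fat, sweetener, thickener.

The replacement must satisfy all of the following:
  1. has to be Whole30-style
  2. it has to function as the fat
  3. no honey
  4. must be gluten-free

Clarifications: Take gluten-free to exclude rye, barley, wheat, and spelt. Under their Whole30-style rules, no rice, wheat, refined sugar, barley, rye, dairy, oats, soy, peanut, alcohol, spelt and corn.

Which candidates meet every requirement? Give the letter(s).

A: not usable as a fat; has barley malt, so not gluten-free (and 1 more) — no
B: has wheat, so not gluten-free; has corn, so not Whole30-style — reject
C: has honey, so not honey-free — no
D: nothing on the exclusion list — OK
E: not usable as a fat; has wheat, so not gluten-free (and 2 more) — reject
F: has peanut, so not Whole30-style — no
G: has rye, so not gluten-free; has rye, so not Whole30-style (and 1 more) — no
H: nothing on the exclusion list — keep
I: has rye, so not gluten-free; has rye, so not Whole30-style (and 1 more) — reject

D, H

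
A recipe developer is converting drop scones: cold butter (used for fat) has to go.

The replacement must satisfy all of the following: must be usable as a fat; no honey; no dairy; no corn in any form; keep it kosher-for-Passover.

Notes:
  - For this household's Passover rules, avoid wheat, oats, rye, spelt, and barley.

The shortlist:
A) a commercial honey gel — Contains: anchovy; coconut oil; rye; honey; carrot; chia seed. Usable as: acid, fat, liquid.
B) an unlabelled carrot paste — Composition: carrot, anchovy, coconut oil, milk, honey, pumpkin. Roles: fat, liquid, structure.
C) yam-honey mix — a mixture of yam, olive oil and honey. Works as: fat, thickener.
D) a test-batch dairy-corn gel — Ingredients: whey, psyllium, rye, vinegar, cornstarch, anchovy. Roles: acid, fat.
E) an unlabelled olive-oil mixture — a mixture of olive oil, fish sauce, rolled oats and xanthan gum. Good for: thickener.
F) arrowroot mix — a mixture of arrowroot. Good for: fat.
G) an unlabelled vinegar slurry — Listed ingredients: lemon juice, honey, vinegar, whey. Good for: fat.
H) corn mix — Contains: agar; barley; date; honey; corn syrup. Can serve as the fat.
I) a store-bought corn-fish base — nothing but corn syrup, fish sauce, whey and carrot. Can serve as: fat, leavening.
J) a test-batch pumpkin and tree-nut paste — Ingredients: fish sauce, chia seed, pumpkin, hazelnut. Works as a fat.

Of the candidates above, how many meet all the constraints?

A: has rye, so not kosher-for-Passover; has honey, so not honey-free — out
B: has milk, so not dairy-free; has honey, so not honey-free — reject
C: has honey, so not honey-free — reject
D: has rye, so not kosher-for-Passover; has whey, so not dairy-free (and 1 more) — reject
E: not usable as a fat; has rolled oats, so not kosher-for-Passover — reject
F: no corn, no honey — OK
G: has whey, so not dairy-free; has honey, so not honey-free — out
H: has barley, so not kosher-for-Passover; has honey, so not honey-free (and 1 more) — out
I: has whey, so not dairy-free; has corn syrup, so not corn-free — out
J: nothing on the exclusion list — OK

2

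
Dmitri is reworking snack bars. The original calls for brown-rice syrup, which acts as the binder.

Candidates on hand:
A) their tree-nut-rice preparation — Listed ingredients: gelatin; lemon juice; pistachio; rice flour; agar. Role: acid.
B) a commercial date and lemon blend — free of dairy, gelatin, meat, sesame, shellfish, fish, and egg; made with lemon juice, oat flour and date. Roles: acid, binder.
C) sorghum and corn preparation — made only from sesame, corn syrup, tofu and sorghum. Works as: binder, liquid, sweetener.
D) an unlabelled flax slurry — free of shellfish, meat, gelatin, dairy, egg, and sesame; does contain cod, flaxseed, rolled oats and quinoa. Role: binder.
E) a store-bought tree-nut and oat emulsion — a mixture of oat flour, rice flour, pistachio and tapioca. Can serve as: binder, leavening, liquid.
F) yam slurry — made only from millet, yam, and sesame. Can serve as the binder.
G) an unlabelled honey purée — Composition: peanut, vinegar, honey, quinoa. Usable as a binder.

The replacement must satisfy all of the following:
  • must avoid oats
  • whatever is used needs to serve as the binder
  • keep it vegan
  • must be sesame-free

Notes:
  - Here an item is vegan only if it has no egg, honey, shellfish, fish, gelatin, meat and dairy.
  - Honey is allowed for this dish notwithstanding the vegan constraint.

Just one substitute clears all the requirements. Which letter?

G

A: not usable as a binder; has gelatin, so not vegan — no
B: has oat flour, so not oat-free — out
C: has sesame, so not sesame-free — out
D: has cod, so not vegan; has rolled oats, so not oat-free — reject
E: has oat flour, so not oat-free — reject
F: has sesame, so not sesame-free — out
G: honey is permitted under the vegan carve-out; nothing else excluded — OK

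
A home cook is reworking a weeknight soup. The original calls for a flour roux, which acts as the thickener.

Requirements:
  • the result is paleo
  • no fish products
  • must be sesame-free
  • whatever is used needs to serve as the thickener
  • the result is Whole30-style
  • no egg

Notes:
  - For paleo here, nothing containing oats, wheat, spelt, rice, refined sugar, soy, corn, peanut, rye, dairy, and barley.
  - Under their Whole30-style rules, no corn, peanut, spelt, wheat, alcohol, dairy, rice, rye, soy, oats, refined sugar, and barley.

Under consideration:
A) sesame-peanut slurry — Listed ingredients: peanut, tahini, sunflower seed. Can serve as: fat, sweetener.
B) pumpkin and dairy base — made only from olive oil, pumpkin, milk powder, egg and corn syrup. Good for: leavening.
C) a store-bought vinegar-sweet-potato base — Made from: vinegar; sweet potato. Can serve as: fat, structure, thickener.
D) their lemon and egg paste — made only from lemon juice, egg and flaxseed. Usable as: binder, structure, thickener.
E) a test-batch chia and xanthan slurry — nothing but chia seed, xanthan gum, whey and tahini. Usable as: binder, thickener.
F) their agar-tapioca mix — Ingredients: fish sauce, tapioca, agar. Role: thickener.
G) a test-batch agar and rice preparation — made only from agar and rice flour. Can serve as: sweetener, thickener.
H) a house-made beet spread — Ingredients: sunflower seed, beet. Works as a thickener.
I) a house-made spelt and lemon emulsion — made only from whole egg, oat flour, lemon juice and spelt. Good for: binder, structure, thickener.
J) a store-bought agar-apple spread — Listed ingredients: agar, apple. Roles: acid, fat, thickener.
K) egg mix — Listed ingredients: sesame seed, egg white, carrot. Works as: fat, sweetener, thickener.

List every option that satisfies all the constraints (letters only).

A: not usable as a thickener; has peanut, so not paleo (and 2 more) — reject
B: not usable as a thickener; has corn syrup, so not paleo (and 2 more) — no
C: nothing on the exclusion list — valid
D: has egg, so not egg-free — reject
E: has whey, so not paleo; has whey, so not Whole30-style (and 1 more) — no
F: has fish sauce, so not fish-free — no
G: has rice flour, so not paleo; has rice flour, so not Whole30-style — reject
H: works as a thickener, no fish, no egg — keep
I: has oat flour, so not paleo; has oat flour, so not Whole30-style (and 1 more) — reject
J: works as a thickener, no egg, no sesame — valid
K: has egg white, so not egg-free; has sesame seed, so not sesame-free — no

C, H, J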